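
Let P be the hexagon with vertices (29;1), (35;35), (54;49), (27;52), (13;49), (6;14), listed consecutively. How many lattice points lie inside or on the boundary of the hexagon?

By the shoelace formula, twice the signed area is |[29·35 − 35·1] + [35·49 − 54·35] + [54·52 − 27·49] + [27·49 − 13·52] + [13·14 − 6·49] + [6·1 − 29·14]| = 2425, so the area is 1212.5.
Summing gcd(|Δx|,|Δy|) over the edges gives the boundary count: gcd(6,34) + gcd(19,14) + gcd(27,3) + gcd(14,3) + gcd(7,35) + gcd(23,13) = 2+1+3+1+7+1 = 15.
Pick's theorem gives I = A − B/2 + 1 = 1212.5 − 15/2 + 1 = 1206, so the closed region contains I + B = 1206 + 15 = 1221 lattice points.

1221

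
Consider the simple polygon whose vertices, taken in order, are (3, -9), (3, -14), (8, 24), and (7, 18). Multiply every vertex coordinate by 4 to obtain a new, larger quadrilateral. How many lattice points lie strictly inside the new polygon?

Using the shoelace formula, 2A = |(3·(-14) − 3·(-9)) + (3·24 − 8·(-14)) + (8·18 − 7·24) + (7·(-9) − 3·18)| = 28, so the area is 14.
The number of boundary lattice points is Σ gcd(|Δx|,|Δy|) = gcd(0,5) + gcd(5,38) + gcd(1,6) + gcd(4,27) = 5+1+1+1 = 8.
Scaling by 4 multiplies the area by 4² = 16 (so the new area is 224) and multiplies the boundary lattice-point count by 4, giving 32.
By Pick's theorem, the interior count of the dilated polygon is 224 − 32/2 + 1 = 209.

209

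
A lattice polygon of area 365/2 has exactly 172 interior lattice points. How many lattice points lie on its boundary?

23

Pick's theorem gives A = I + B/2 − 1, so B = 2(A − I + 1) = 2(365/2 − 172 + 1) = 23.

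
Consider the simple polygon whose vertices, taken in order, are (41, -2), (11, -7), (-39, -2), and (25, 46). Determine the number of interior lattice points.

2100

Using the shoelace formula, 2A = |(41·(-7) − 11·(-2)) + (11·(-2) − (-39)·(-7)) + ((-39)·46 − 25·(-2)) + (25·(-2) − 41·46)| = 4240, so the area is 2120.
Summing gcd(|Δx|,|Δy|) over the edges gives the boundary count: gcd(30,5) + gcd(50,5) + gcd(64,48) + gcd(16,48) = 5+5+16+16 = 42.
By Pick's theorem A = I + B/2 − 1, so I = 2120 − 42/2 + 1 = 2100.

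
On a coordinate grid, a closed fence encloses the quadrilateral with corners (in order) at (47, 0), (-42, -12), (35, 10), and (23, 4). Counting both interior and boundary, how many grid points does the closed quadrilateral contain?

Using the shoelace formula, 2A = |(47·(-12) − (-42)·0) + ((-42)·10 − 35·(-12)) + (35·4 − 23·10) + (23·0 − 47·4)| = 842, so the area is 421.
Summing gcd(|Δx|,|Δy|) over the edges gives the boundary count: gcd(89,12) + gcd(77,22) + gcd(12,6) + gcd(24,4) = 1+11+6+4 = 22.
Pick's theorem gives I = A − B/2 + 1 = 421 − 22/2 + 1 = 411, so the closed region contains I + B = 411 + 22 = 433 lattice points.

433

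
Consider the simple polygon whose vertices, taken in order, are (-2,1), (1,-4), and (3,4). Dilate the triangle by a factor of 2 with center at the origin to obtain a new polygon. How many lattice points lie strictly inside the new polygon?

The shoelace formula gives twice the area as |((-2)·(-4) − 1·1) + (1·4 − 3·(-4)) + (3·1 − (-2)·4)| = 34, so the area is 17.
Along each edge there are gcd(|Δx|,|Δy|)+1 lattice points, so counting each shared vertex once the boundary has gcd(3,5) + gcd(2,8) + gcd(5,3) = 1+2+1 = 4.
Scaling by 2 multiplies the area by 2² = 4 (so the new area is 68) and multiplies the boundary lattice-point count by 2, giving 8.
By Pick's theorem, the interior count of the dilated polygon is 68 − 8/2 + 1 = 65.

65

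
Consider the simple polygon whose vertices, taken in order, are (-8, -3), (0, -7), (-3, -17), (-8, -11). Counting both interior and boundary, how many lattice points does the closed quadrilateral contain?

Using the shoelace formula, 2A = |[(-8)·(-7) − 0·(-3)] + [0·(-17) − (-3)·(-7)] + [(-3)·(-11) − (-8)·(-17)] + [(-8)·(-3) − (-8)·(-11)]| = 132, so the area is 66.
The number of boundary lattice points is Σ gcd(|Δx|,|Δy|) = gcd(8,4) + gcd(3,10) + gcd(5,6) + gcd(0,8) = 4+1+1+8 = 14.
Pick's theorem gives I = A − B/2 + 1 = 66 − 14/2 + 1 = 60, so the closed region contains I + B = 60 + 14 = 74 lattice points.

74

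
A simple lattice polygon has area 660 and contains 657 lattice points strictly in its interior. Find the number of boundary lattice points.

8

Pick's theorem gives A = I + B/2 − 1, so B = 2(A − I + 1) = 2(660 − 657 + 1) = 8.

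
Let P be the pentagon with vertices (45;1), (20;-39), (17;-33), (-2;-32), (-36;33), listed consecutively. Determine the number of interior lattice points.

By the shoelace formula, twice the signed area is |(45·(-39) − 20·1) + (20·(-33) − 17·(-39)) + (17·(-32) − (-2)·(-33)) + ((-2)·33 − (-36)·(-32)) + ((-36)·1 − 45·33)| = 5121, so the area is 5121/2.
Summing gcd(|Δx|,|Δy|) over the edges gives the boundary count: gcd(25,40) + gcd(3,6) + gcd(19,1) + gcd(34,65) + gcd(81,32) = 5+3+1+1+1 = 11.
By Pick's theorem A = I + B/2 − 1, so I = 5121/2 − 11/2 + 1 = 2556.

2556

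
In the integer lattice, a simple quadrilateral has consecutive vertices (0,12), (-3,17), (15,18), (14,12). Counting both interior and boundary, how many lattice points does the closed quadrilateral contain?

Using the shoelace formula, 2A = |[0·17 − (-3)·12] + [(-3)·18 − 15·17] + [15·12 − 14·18] + [14·12 − 0·12]| = 177, so the area is 177/2.
Summing gcd(|Δx|,|Δy|) over the edges gives the boundary count: gcd(3,5) + gcd(18,1) + gcd(1,6) + gcd(14,0) = 1+1+1+14 = 17.
Pick's theorem gives I = A − B/2 + 1 = 177/2 − 17/2 + 1 = 81, so the closed region contains I + B = 81 + 17 = 98 lattice points.

98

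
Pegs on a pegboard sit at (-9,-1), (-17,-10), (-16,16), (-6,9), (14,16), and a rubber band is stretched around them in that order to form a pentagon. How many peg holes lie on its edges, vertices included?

Summing gcd(|Δx|,|Δy|) over the edges gives the boundary count: gcd(8,9) + gcd(1,26) + gcd(10,7) + gcd(20,7) + gcd(23,17) = 1+1+1+1+1 = 5.

5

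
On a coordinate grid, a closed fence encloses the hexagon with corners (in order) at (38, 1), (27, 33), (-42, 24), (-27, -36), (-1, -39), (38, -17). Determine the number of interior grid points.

4292

The shoelace formula gives twice the area as |[38·33 − 27·1] + [27·24 − (-42)·33] + [(-42)·(-36) − (-27)·24] + [(-27)·(-39) − (-1)·(-36)] + [(-1)·(-17) − 38·(-39)] + [38·1 − 38·(-17)]| = 8621, so the area is 8621/2.
Along each edge there are gcd(|Δx|,|Δy|)+1 lattice points, so counting each shared vertex once the boundary has gcd(11,32) + gcd(69,9) + gcd(15,60) + gcd(26,3) + gcd(39,22) + gcd(0,18) = 1+3+15+1+1+18 = 39.
Pick's theorem gives I = A − B/2 + 1 = 8621/2 − 39/2 + 1 = 4292.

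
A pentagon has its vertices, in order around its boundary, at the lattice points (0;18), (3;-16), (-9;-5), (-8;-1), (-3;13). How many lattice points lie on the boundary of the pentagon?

5

Summing gcd(|Δx|,|Δy|) over the edges gives the boundary count: gcd(3,34) + gcd(12,11) + gcd(1,4) + gcd(5,14) + gcd(3,5) = 1+1+1+1+1 = 5.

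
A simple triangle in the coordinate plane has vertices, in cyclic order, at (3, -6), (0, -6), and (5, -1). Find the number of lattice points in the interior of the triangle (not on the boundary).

4

By the shoelace formula, twice the signed area is |[3·(-6) − 0·(-6)] + [0·(-1) − 5·(-6)] + [5·(-6) − 3·(-1)]| = 15, so the area is 7.5.
Summing gcd(|Δx|,|Δy|) over the edges gives the boundary count: gcd(3,0) + gcd(5,5) + gcd(2,5) = 3+5+1 = 9.
By Pick's theorem A = I + B/2 − 1, so I = 7.5 − 9/2 + 1 = 4.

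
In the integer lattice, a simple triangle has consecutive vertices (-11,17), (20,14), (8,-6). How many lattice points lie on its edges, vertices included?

6

The number of boundary lattice points is Σ gcd(|Δx|,|Δy|) = gcd(31,3) + gcd(12,20) + gcd(19,23) = 1+4+1 = 6.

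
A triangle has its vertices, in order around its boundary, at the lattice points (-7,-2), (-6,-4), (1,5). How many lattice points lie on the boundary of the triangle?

3

Along each edge there are gcd(|Δx|,|Δy|)+1 lattice points, so counting each shared vertex once the boundary has gcd(1,2) + gcd(7,9) + gcd(8,7) = 1+1+1 = 3.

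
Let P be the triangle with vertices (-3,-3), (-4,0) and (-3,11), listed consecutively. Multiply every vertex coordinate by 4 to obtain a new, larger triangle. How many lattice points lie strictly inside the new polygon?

81

Using the shoelace formula, 2A = |[(-3)·0 − (-4)·(-3)] + [(-4)·11 − (-3)·0] + [(-3)·(-3) − (-3)·11]| = 14, so the area is 7.
The number of boundary lattice points is Σ gcd(|Δx|,|Δy|) = gcd(1,3) + gcd(1,11) + gcd(0,14) = 1+1+14 = 16.
Scaling by 4 multiplies the area by 4² = 16 (so the new area is 112) and multiplies the boundary lattice-point count by 4, giving 64.
By Pick's theorem, the interior count of the dilated polygon is 112 − 64/2 + 1 = 81.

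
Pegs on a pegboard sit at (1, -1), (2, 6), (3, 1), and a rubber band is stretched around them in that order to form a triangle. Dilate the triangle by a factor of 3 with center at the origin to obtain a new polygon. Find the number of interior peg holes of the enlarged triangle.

Using the shoelace formula, 2A = |(1·6 − 2·(-1)) + (2·1 − 3·6) + (3·(-1) − 1·1)| = 12, so the area is 6.
Along each edge there are gcd(|Δx|,|Δy|)+1 lattice points, so counting each shared vertex once the boundary has gcd(1,7) + gcd(1,5) + gcd(2,2) = 1+1+2 = 4.
Scaling by 3 multiplies the area by 3² = 9 (so the new area is 54) and multiplies the boundary lattice-point count by 3, giving 12.
By Pick's theorem, the interior count of the dilated polygon is 54 − 12/2 + 1 = 49.

49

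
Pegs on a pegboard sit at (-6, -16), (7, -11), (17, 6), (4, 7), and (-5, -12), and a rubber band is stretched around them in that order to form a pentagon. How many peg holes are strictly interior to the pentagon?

By the shoelace formula, twice the signed area is |[(-6)·(-11) − 7·(-16)] + [7·6 − 17·(-11)] + [17·7 − 4·6] + [4·(-12) − (-5)·7] + [(-5)·(-16) − (-6)·(-12)]| = 497, so the area is 248.5.
Summing gcd(|Δx|,|Δy|) over the edges gives the boundary count: gcd(13,5) + gcd(10,17) + gcd(13,1) + gcd(9,19) + gcd(1,4) = 1+1+1+1+1 = 5.
Pick's theorem gives I = A − B/2 + 1 = 248.5 − 5/2 + 1 = 247.

247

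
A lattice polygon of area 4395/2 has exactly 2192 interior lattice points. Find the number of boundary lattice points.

13

Pick's theorem gives A = I + B/2 − 1, so B = 2(A − I + 1) = 2(4395/2 − 2192 + 1) = 13.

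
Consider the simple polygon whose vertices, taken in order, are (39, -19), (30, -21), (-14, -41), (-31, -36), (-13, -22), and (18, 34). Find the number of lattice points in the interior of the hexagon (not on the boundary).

Using the shoelace formula, 2A = |(39·(-21) − 30·(-19)) + (30·(-41) − (-14)·(-21)) + ((-14)·(-36) − (-31)·(-41)) + ((-31)·(-22) − (-13)·(-36)) + ((-13)·34 − 18·(-22)) + (18·(-19) − 39·34)| = 4040, so the area is 2020.
Along each edge there are gcd(|Δx|,|Δy|)+1 lattice points, so counting each shared vertex once the boundary has gcd(9,2) + gcd(44,20) + gcd(17,5) + gcd(18,14) + gcd(31,56) + gcd(21,53) = 1+4+1+2+1+1 = 10.
By Pick's theorem A = I + B/2 − 1, so I = 2020 − 10/2 + 1 = 2016.

2016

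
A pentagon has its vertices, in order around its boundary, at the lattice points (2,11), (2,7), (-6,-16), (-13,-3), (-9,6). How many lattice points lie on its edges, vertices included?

8

Summing gcd(|Δx|,|Δy|) over the edges gives the boundary count: gcd(0,4) + gcd(8,23) + gcd(7,13) + gcd(4,9) + gcd(11,5) = 4+1+1+1+1 = 8.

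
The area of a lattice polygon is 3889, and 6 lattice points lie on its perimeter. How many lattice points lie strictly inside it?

3887

From Pick's theorem, I = A − B/2 + 1 = 3889 − 6/2 + 1 = 3887.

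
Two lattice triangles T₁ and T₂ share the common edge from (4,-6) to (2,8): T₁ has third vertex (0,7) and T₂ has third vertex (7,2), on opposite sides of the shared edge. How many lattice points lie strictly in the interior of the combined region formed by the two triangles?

43

The union is the simple quadrilateral with vertices (4,-6), (0,7), (2,8), (7,2) in order.
The shoelace formula gives twice the area as |(4·7 − 0·(-6)) + (0·8 − 2·7) + (2·2 − 7·8) + (7·(-6) − 4·2)| = 88, so the area is 44.
Summing gcd(|Δx|,|Δy|) over the edges gives the boundary count: gcd(4,13) + gcd(2,1) + gcd(5,6) + gcd(3,8) = 1+1+1+1 = 4.
By Pick's theorem I = A − B/2 + 1 = 44 − 4/2 + 1 = 43.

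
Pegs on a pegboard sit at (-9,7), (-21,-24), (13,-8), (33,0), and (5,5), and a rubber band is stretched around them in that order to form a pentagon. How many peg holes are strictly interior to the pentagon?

672

Using the shoelace formula, 2A = |[(-9)·(-24) − (-21)·7] + [(-21)·(-8) − 13·(-24)] + [13·0 − 33·(-8)] + [33·5 − 5·0] + [5·7 − (-9)·5]| = 1352, so the area is 676.
Along each edge there are gcd(|Δx|,|Δy|)+1 lattice points, so counting each shared vertex once the boundary has gcd(12,31) + gcd(34,16) + gcd(20,8) + gcd(28,5) + gcd(14,2) = 1+2+4+1+2 = 10.
Pick's theorem gives I = A − B/2 + 1 = 676 − 10/2 + 1 = 672.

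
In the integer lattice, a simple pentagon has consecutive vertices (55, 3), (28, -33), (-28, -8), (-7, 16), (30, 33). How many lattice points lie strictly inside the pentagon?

2985

By the shoelace formula, twice the signed area is |[55·(-33) − 28·3] + [28·(-8) − (-28)·(-33)] + [(-28)·16 − (-7)·(-8)] + [(-7)·33 − 30·16] + [30·3 − 55·33]| = 5987, so the area is 5987/2.
Summing gcd(|Δx|,|Δy|) over the edges gives the boundary count: gcd(27,36) + gcd(56,25) + gcd(21,24) + gcd(37,17) + gcd(25,30) = 9+1+3+1+5 = 19.
By Pick's theorem A = I + B/2 − 1, so I = 5987/2 − 19/2 + 1 = 2985.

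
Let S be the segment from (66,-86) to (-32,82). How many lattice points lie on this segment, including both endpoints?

The number of lattice points on a segment between lattice points is gcd(|Δx|,|Δy|) + 1 = gcd(98,168) + 1 = 14 + 1 = 15.

15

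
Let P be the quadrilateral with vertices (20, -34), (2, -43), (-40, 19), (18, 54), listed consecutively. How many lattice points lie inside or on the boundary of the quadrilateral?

The shoelace formula gives twice the area as |(20·(-43) − 2·(-34)) + (2·19 − (-40)·(-43)) + ((-40)·54 − 18·19) + (18·(-34) − 20·54)| = 6668, so the area is 3334.
The number of boundary lattice points is Σ gcd(|Δx|,|Δy|) = gcd(18,9) + gcd(42,62) + gcd(58,35) + gcd(2,88) = 9+2+1+2 = 14.
Pick's theorem gives I = A − B/2 + 1 = 3334 − 14/2 + 1 = 3328, so the closed region contains I + B = 3328 + 14 = 3342 lattice points.

3342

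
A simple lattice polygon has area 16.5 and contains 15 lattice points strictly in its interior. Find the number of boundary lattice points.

5

Pick's theorem gives A = I + B/2 − 1, so B = 2(A − I + 1) = 2(16.5 − 15 + 1) = 5.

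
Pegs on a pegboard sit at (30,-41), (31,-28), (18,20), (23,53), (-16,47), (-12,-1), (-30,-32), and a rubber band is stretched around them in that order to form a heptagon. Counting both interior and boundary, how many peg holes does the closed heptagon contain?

Using the shoelace formula, 2A = |[30·(-28) − 31·(-41)] + [31·20 − 18·(-28)] + [18·53 − 23·20] + [23·47 − (-16)·53] + [(-16)·(-1) − (-12)·47] + [(-12)·(-32) − (-30)·(-1)] + [(-30)·(-41) − 30·(-32)]| = 7102, so the area is 3551.
Summing gcd(|Δx|,|Δy|) over the edges gives the boundary count: gcd(1,13) + gcd(13,48) + gcd(5,33) + gcd(39,6) + gcd(4,48) + gcd(18,31) + gcd(60,9) = 1+1+1+3+4+1+3 = 14.
Pick's theorem gives I = A − B/2 + 1 = 3551 − 14/2 + 1 = 3545, so the closed region contains I + B = 3545 + 14 = 3559 lattice points.

3559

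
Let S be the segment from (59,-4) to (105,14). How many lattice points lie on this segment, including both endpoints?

3

The number of lattice points on a segment between lattice points is gcd(|Δx|,|Δy|) + 1 = gcd(46,18) + 1 = 2 + 1 = 3.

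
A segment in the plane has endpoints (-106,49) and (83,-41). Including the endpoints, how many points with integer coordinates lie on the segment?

The number of lattice points on a segment between lattice points is gcd(|Δx|,|Δy|) + 1 = gcd(189,90) + 1 = 9 + 1 = 10.

10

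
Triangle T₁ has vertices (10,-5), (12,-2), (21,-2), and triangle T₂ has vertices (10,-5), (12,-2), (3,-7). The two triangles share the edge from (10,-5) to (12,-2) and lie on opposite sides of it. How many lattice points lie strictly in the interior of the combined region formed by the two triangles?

The union is the simple quadrilateral with vertices (10,-5), (21,-2), (12,-2), (3,-7) in order.
By the shoelace formula, twice the signed area is |[10·(-2) − 21·(-5)] + [21·(-2) − 12·(-2)] + [12·(-7) − 3·(-2)] + [3·(-5) − 10·(-7)]| = 44, so the area is 22.
Along each edge there are gcd(|Δx|,|Δy|)+1 lattice points, so counting each shared vertex once the boundary has gcd(11,3) + gcd(9,0) + gcd(9,5) + gcd(7,2) = 1+9+1+1 = 12.
By Pick's theorem I = A − B/2 + 1 = 22 − 12/2 + 1 = 17.

17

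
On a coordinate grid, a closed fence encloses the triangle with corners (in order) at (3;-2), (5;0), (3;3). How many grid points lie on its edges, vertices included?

8

Along each edge there are gcd(|Δx|,|Δy|)+1 lattice points, so counting each shared vertex once the boundary has gcd(2,2) + gcd(2,3) + gcd(0,5) = 2+1+5 = 8.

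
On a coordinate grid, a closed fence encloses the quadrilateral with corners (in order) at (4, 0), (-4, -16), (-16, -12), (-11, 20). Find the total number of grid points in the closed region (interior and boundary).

The shoelace formula gives twice the area as |[4·(-16) − (-4)·0] + [(-4)·(-12) − (-16)·(-16)] + [(-16)·20 − (-11)·(-12)] + [(-11)·0 − 4·20]| = 804, so the area is 402.
Along each edge there are gcd(|Δx|,|Δy|)+1 lattice points, so counting each shared vertex once the boundary has gcd(8,16) + gcd(12,4) + gcd(5,32) + gcd(15,20) = 8+4+1+5 = 18.
Pick's theorem gives I = A − B/2 + 1 = 402 − 18/2 + 1 = 394, so the closed region contains I + B = 394 + 18 = 412 lattice points.

412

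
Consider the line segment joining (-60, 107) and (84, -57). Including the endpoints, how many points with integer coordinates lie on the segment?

The number of lattice points on a segment between lattice points is gcd(|Δx|,|Δy|) + 1 = gcd(144,164) + 1 = 4 + 1 = 5.

5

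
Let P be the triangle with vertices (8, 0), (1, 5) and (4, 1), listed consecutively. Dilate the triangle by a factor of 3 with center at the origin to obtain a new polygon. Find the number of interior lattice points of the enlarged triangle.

55

The shoelace formula gives twice the area as |(8·5 − 1·0) + (1·1 − 4·5) + (4·0 − 8·1)| = 13, so the area is 13/2.
Along each edge there are gcd(|Δx|,|Δy|)+1 lattice points, so counting each shared vertex once the boundary has gcd(7,5) + gcd(3,4) + gcd(4,1) = 1+1+1 = 3.
Scaling by 3 multiplies the area by 3² = 9 (so the new area is 117/2) and multiplies the boundary lattice-point count by 3, giving 9.
By Pick's theorem, the interior count of the dilated polygon is 117/2 − 9/2 + 1 = 55.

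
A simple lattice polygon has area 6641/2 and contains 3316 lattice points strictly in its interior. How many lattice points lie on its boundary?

Pick's theorem gives A = I + B/2 − 1, so B = 2(A − I + 1) = 2(6641/2 − 3316 + 1) = 11.

11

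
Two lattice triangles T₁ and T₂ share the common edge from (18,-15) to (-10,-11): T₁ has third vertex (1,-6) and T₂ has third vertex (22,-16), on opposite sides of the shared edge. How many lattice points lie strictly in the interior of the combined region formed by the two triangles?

97

The union is the simple quadrilateral with vertices (18,-15), (1,-6), (-10,-11), (22,-16) in order.
The shoelace formula gives twice the area as |(18·(-6) − 1·(-15)) + (1·(-11) − (-10)·(-6)) + ((-10)·(-16) − 22·(-11)) + (22·(-15) − 18·(-16))| = 196, so the area is 98.
The number of boundary lattice points is Σ gcd(|Δx|,|Δy|) = gcd(17,9) + gcd(11,5) + gcd(32,5) + gcd(4,1) = 1+1+1+1 = 4.
By Pick's theorem I = A − B/2 + 1 = 98 − 4/2 + 1 = 97.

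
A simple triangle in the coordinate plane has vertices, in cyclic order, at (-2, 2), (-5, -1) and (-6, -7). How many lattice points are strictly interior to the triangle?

6

Using the shoelace formula, 2A = |((-2)·(-1) − (-5)·2) + ((-5)·(-7) − (-6)·(-1)) + ((-6)·2 − (-2)·(-7))| = 15, so the area is 15/2.
Along each edge there are gcd(|Δx|,|Δy|)+1 lattice points, so counting each shared vertex once the boundary has gcd(3,3) + gcd(1,6) + gcd(4,9) = 3+1+1 = 5.
By Pick's theorem A = I + B/2 − 1, so I = 15/2 − 5/2 + 1 = 6.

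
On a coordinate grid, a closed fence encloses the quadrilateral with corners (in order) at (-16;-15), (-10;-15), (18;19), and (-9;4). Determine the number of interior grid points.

301

The shoelace formula gives twice the area as |[(-16)·(-15) − (-10)·(-15)] + [(-10)·19 − 18·(-15)] + [18·4 − (-9)·19] + [(-9)·(-15) − (-16)·4]| = 612, so the area is 306.
The number of boundary lattice points is Σ gcd(|Δx|,|Δy|) = gcd(6,0) + gcd(28,34) + gcd(27,15) + gcd(7,19) = 6+2+3+1 = 12.
Pick's theorem gives I = A − B/2 + 1 = 306 − 12/2 + 1 = 301.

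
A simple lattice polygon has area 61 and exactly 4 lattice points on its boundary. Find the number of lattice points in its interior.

From Pick's theorem, I = A − B/2 + 1 = 61 − 4/2 + 1 = 60.

60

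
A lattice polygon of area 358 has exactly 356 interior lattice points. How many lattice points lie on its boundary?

Pick's theorem gives A = I + B/2 − 1, so B = 2(A − I + 1) = 2(358 − 356 + 1) = 6.

6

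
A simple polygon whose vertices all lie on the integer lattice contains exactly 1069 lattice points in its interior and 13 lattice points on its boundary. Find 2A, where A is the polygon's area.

2149

By Pick's theorem, A = I + B/2 − 1 = 1069 + 13/2 − 1 = 2149/2.
Hence 2A = 2149.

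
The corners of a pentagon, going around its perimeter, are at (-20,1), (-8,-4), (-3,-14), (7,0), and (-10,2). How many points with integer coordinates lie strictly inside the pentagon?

161

Using the shoelace formula, 2A = |((-20)·(-4) − (-8)·1) + ((-8)·(-14) − (-3)·(-4)) + ((-3)·0 − 7·(-14)) + (7·2 − (-10)·0) + ((-10)·1 − (-20)·2)| = 330, so the area is 165.
Along each edge there are gcd(|Δx|,|Δy|)+1 lattice points, so counting each shared vertex once the boundary has gcd(12,5) + gcd(5,10) + gcd(10,14) + gcd(17,2) + gcd(10,1) = 1+5+2+1+1 = 10.
Pick's theorem gives I = A − B/2 + 1 = 165 − 10/2 + 1 = 161.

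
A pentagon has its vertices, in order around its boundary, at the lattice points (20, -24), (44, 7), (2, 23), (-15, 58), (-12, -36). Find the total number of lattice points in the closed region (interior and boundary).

2455

Using the shoelace formula, 2A = |(20·7 − 44·(-24)) + (44·23 − 2·7) + (2·58 − (-15)·23) + ((-15)·(-36) − (-12)·58) + ((-12)·(-24) − 20·(-36))| = 4899, so the area is 4899/2.
The number of boundary lattice points is Σ gcd(|Δx|,|Δy|) = gcd(24,31) + gcd(42,16) + gcd(17,35) + gcd(3,94) + gcd(32,12) = 1+2+1+1+4 = 9.
Pick's theorem gives I = A − B/2 + 1 = 4899/2 − 9/2 + 1 = 2446, so the closed region contains I + B = 2446 + 9 = 2455 lattice points.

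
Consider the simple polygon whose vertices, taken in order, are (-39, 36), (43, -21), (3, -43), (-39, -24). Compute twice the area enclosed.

6604

Using the shoelace formula, 2A = |[(-39)·(-21) − 43·36] + [43·(-43) − 3·(-21)] + [3·(-24) − (-39)·(-43)] + [(-39)·36 − (-39)·(-24)]| = 6604, so the area is 3302.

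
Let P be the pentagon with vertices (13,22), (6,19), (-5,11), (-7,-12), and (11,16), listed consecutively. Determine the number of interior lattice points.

By the shoelace formula, twice the signed area is |[13·19 − 6·22] + [6·11 − (-5)·19] + [(-5)·(-12) − (-7)·11] + [(-7)·16 − 11·(-12)] + [11·22 − 13·16]| = 467, so the area is 467/2.
The number of boundary lattice points is Σ gcd(|Δx|,|Δy|) = gcd(7,3) + gcd(11,8) + gcd(2,23) + gcd(18,28) + gcd(2,6) = 1+1+1+2+2 = 7.
Pick's theorem gives I = A − B/2 + 1 = 467/2 − 7/2 + 1 = 231.

231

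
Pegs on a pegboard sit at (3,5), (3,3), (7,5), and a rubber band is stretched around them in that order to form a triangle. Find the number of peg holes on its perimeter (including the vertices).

8

Along each edge there are gcd(|Δx|,|Δy|)+1 lattice points, so counting each shared vertex once the boundary has gcd(0,2) + gcd(4,2) + gcd(4,0) = 2+2+4 = 8.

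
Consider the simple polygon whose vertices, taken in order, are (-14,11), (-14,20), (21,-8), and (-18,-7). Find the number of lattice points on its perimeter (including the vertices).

19

The number of boundary lattice points is Σ gcd(|Δx|,|Δy|) = gcd(0,9) + gcd(35,28) + gcd(39,1) + gcd(4,18) = 9+7+1+2 = 19.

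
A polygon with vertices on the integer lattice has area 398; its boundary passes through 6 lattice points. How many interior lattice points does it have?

From Pick's theorem, I = A − B/2 + 1 = 398 − 6/2 + 1 = 396.

396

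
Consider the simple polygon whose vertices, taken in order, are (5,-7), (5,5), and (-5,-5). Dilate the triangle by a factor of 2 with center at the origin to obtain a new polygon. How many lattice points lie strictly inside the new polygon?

Using the shoelace formula, 2A = |(5·5 − 5·(-7)) + (5·(-5) − (-5)·5) + ((-5)·(-7) − 5·(-5))| = 120, so the area is 60.
Summing gcd(|Δx|,|Δy|) over the edges gives the boundary count: gcd(0,12) + gcd(10,10) + gcd(10,2) = 12+10+2 = 24.
Scaling by 2 multiplies the area by 2² = 4 (so the new area is 240) and multiplies the boundary lattice-point count by 2, giving 48.
By Pick's theorem, the interior count of the dilated polygon is 240 − 48/2 + 1 = 217.

217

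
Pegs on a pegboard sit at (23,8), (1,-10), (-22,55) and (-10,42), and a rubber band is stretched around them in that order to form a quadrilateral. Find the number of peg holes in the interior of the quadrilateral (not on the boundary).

By the shoelace formula, twice the signed area is |(23·(-10) − 1·8) + (1·55 − (-22)·(-10)) + ((-22)·42 − (-10)·55) + ((-10)·8 − 23·42)| = 1823, so the area is 1823/2.
The number of boundary lattice points is Σ gcd(|Δx|,|Δy|) = gcd(22,18) + gcd(23,65) + gcd(12,13) + gcd(33,34) = 2+1+1+1 = 5.
Pick's theorem gives I = A − B/2 + 1 = 1823/2 − 5/2 + 1 = 910.

910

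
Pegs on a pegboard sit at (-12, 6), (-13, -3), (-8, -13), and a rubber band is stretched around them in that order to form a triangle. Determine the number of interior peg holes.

The shoelace formula gives twice the area as |[(-12)·(-3) − (-13)·6] + [(-13)·(-13) − (-8)·(-3)] + [(-8)·6 − (-12)·(-13)]| = 55, so the area is 27.5.
Summing gcd(|Δx|,|Δy|) over the edges gives the boundary count: gcd(1,9) + gcd(5,10) + gcd(4,19) = 1+5+1 = 7.
By Pick's theorem A = I + B/2 − 1, so I = 27.5 − 7/2 + 1 = 25.

25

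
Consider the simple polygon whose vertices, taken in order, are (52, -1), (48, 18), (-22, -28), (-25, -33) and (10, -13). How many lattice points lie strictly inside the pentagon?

685

The shoelace formula gives twice the area as |(52·18 − 48·(-1)) + (48·(-28) − (-22)·18) + ((-22)·(-33) − (-25)·(-28)) + ((-25)·(-13) − 10·(-33)) + (10·(-1) − 52·(-13))| = 1383, so the area is 1383/2.
The number of boundary lattice points is Σ gcd(|Δx|,|Δy|) = gcd(4,19) + gcd(70,46) + gcd(3,5) + gcd(35,20) + gcd(42,12) = 1+2+1+5+6 = 15.
By Pick's theorem A = I + B/2 − 1, so I = 1383/2 − 15/2 + 1 = 685.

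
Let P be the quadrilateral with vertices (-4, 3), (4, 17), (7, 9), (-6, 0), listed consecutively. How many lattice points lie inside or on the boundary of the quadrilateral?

The shoelace formula gives twice the area as |((-4)·17 − 4·3) + (4·9 − 7·17) + (7·0 − (-6)·9) + ((-6)·3 − (-4)·0)| = 127, so the area is 63.5.
Along each edge there are gcd(|Δx|,|Δy|)+1 lattice points, so counting each shared vertex once the boundary has gcd(8,14) + gcd(3,8) + gcd(13,9) + gcd(2,3) = 2+1+1+1 = 5.
Pick's theorem gives I = A − B/2 + 1 = 63.5 − 5/2 + 1 = 62, so the closed region contains I + B = 62 + 5 = 67 lattice points.

67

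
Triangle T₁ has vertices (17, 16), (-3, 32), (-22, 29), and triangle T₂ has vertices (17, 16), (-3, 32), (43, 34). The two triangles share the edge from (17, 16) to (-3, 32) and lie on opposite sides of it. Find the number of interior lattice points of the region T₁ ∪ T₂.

The union is the simple quadrilateral with vertices (17, 16), (-22, 29), (-3, 32), (43, 34) in order.
Using the shoelace formula, 2A = |[17·29 − (-22)·16] + [(-22)·32 − (-3)·29] + [(-3)·34 − 43·32] + [43·16 − 17·34]| = 1140, so the area is 570.
Along each edge there are gcd(|Δx|,|Δy|)+1 lattice points, so counting each shared vertex once the boundary has gcd(39,13) + gcd(19,3) + gcd(46,2) + gcd(26,18) = 13+1+2+2 = 18.
By Pick's theorem I = A − B/2 + 1 = 570 − 18/2 + 1 = 562.

562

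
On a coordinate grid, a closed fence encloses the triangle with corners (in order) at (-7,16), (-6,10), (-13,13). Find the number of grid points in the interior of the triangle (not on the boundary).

18

Using the shoelace formula, 2A = |[(-7)·10 − (-6)·16] + [(-6)·13 − (-13)·10] + [(-13)·16 − (-7)·13]| = 39, so the area is 39/2.
Along each edge there are gcd(|Δx|,|Δy|)+1 lattice points, so counting each shared vertex once the boundary has gcd(1,6) + gcd(7,3) + gcd(6,3) = 1+1+3 = 5.
By Pick's theorem A = I + B/2 − 1, so I = 39/2 − 5/2 + 1 = 18.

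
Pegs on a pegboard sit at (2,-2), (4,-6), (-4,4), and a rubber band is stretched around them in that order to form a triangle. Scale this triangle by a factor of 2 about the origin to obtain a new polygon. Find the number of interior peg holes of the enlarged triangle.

15

By the shoelace formula, twice the signed area is |(2·(-6) − 4·(-2)) + (4·4 − (-4)·(-6)) + ((-4)·(-2) − 2·4)| = 12, so the area is 6.
Along each edge there are gcd(|Δx|,|Δy|)+1 lattice points, so counting each shared vertex once the boundary has gcd(2,4) + gcd(8,10) + gcd(6,6) = 2+2+6 = 10.
Scaling by 2 multiplies the area by 2² = 4 (so the new area is 24) and multiplies the boundary lattice-point count by 2, giving 20.
By Pick's theorem, the interior count of the dilated polygon is 24 − 20/2 + 1 = 15.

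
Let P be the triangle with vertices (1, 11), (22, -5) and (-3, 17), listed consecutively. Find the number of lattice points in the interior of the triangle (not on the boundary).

30

Using the shoelace formula, 2A = |(1·(-5) − 22·11) + (22·17 − (-3)·(-5)) + ((-3)·11 − 1·17)| = 62, so the area is 31.
Summing gcd(|Δx|,|Δy|) over the edges gives the boundary count: gcd(21,16) + gcd(25,22) + gcd(4,6) = 1+1+2 = 4.
Pick's theorem gives I = A − B/2 + 1 = 31 − 4/2 + 1 = 30.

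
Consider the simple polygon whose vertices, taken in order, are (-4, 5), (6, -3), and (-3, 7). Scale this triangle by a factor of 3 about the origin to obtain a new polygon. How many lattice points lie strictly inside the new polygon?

121

The shoelace formula gives twice the area as |[(-4)·(-3) − 6·5] + [6·7 − (-3)·(-3)] + [(-3)·5 − (-4)·7]| = 28, so the area is 14.
Along each edge there are gcd(|Δx|,|Δy|)+1 lattice points, so counting each shared vertex once the boundary has gcd(10,8) + gcd(9,10) + gcd(1,2) = 2+1+1 = 4.
Scaling by 3 multiplies the area by 3² = 9 (so the new area is 126) and multiplies the boundary lattice-point count by 3, giving 12.
By Pick's theorem, the interior count of the dilated polygon is 126 − 12/2 + 1 = 121.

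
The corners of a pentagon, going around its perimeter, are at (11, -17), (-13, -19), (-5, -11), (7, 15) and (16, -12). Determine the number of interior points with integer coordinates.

410

By the shoelace formula, twice the signed area is |[11·(-19) − (-13)·(-17)] + [(-13)·(-11) − (-5)·(-19)] + [(-5)·15 − 7·(-11)] + [7·(-12) − 16·15] + [16·(-17) − 11·(-12)]| = 844, so the area is 422.
The number of boundary lattice points is Σ gcd(|Δx|,|Δy|) = gcd(24,2) + gcd(8,8) + gcd(12,26) + gcd(9,27) + gcd(5,5) = 2+8+2+9+5 = 26.
Pick's theorem gives I = A − B/2 + 1 = 422 − 26/2 + 1 = 410.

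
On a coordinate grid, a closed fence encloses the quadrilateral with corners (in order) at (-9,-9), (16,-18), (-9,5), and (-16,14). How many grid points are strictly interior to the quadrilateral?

By the shoelace formula, twice the signed area is |[(-9)·(-18) − 16·(-9)] + [16·5 − (-9)·(-18)] + [(-9)·14 − (-16)·5] + [(-16)·(-9) − (-9)·14]| = 448, so the area is 224.
Summing gcd(|Δx|,|Δy|) over the edges gives the boundary count: gcd(25,9) + gcd(25,23) + gcd(7,9) + gcd(7,23) = 1+1+1+1 = 4.
By Pick's theorem A = I + B/2 − 1, so I = 224 − 4/2 + 1 = 223.

223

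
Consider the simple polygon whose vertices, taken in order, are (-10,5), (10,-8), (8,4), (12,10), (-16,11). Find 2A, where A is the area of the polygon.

488

The shoelace formula gives twice the area as |((-10)·(-8) − 10·5) + (10·4 − 8·(-8)) + (8·10 − 12·4) + (12·11 − (-16)·10) + ((-16)·5 − (-10)·11)| = 488, so the area is 244.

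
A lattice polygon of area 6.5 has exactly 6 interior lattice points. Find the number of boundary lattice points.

3

Pick's theorem gives A = I + B/2 − 1, so B = 2(A − I + 1) = 2(6.5 − 6 + 1) = 3.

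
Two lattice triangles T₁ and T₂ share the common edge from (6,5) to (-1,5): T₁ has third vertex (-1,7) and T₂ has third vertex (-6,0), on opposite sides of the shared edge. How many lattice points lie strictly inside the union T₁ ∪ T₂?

The union is the simple quadrilateral with vertices (6,5), (-1,7), (-1,5), (-6,0) in order.
By the shoelace formula, twice the signed area is |[6·7 − (-1)·5] + [(-1)·5 − (-1)·7] + [(-1)·0 − (-6)·5] + [(-6)·5 − 6·0]| = 49, so the area is 24.5.
Along each edge there are gcd(|Δx|,|Δy|)+1 lattice points, so counting each shared vertex once the boundary has gcd(7,2) + gcd(0,2) + gcd(5,5) + gcd(12,5) = 1+2+5+1 = 9.
By Pick's theorem I = A − B/2 + 1 = 24.5 − 9/2 + 1 = 21.

21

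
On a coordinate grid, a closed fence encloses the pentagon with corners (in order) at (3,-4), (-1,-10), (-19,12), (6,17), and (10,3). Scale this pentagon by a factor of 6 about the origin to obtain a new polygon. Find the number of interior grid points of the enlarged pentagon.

Using the shoelace formula, 2A = |[3·(-10) − (-1)·(-4)] + [(-1)·12 − (-19)·(-10)] + [(-19)·17 − 6·12] + [6·3 − 10·17] + [10·(-4) − 3·3]| = 832, so the area is 416.
Summing gcd(|Δx|,|Δy|) over the edges gives the boundary count: gcd(4,6) + gcd(18,22) + gcd(25,5) + gcd(4,14) + gcd(7,7) = 2+2+5+2+7 = 18.
Scaling by 6 multiplies the area by 6² = 36 (so the new area is 14976) and multiplies the boundary lattice-point count by 6, giving 108.
By Pick's theorem, the interior count of the dilated polygon is 14976 − 108/2 + 1 = 14923.

14923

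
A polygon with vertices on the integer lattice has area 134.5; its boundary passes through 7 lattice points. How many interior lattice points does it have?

132

From Pick's theorem, I = A − B/2 + 1 = 134.5 − 7/2 + 1 = 132.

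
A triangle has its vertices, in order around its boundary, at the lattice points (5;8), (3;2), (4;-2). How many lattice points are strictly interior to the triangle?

Using the shoelace formula, 2A = |[5·2 − 3·8] + [3·(-2) − 4·2] + [4·8 − 5·(-2)]| = 14, so the area is 7.
The number of boundary lattice points is Σ gcd(|Δx|,|Δy|) = gcd(2,6) + gcd(1,4) + gcd(1,10) = 2+1+1 = 4.
Pick's theorem gives I = A − B/2 + 1 = 7 − 4/2 + 1 = 6.

6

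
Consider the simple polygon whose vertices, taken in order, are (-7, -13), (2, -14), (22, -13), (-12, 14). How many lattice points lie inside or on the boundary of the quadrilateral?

409

By the shoelace formula, twice the signed area is |((-7)·(-14) − 2·(-13)) + (2·(-13) − 22·(-14)) + (22·14 − (-12)·(-13)) + ((-12)·(-13) − (-7)·14)| = 812, so the area is 406.
The number of boundary lattice points is Σ gcd(|Δx|,|Δy|) = gcd(9,1) + gcd(20,1) + gcd(34,27) + gcd(5,27) = 1+1+1+1 = 4.
Pick's theorem gives I = A − B/2 + 1 = 406 − 4/2 + 1 = 405, so the closed region contains I + B = 405 + 4 = 409 lattice points.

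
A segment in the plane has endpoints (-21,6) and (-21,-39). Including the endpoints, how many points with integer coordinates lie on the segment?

The number of lattice points on a segment between lattice points is gcd(|Δx|,|Δy|) + 1 = gcd(0,45) + 1 = 45 + 1 = 46.

46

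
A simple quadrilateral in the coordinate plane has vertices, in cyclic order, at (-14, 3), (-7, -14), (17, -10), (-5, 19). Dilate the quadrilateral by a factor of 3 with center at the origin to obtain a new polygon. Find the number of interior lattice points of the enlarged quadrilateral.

The shoelace formula gives twice the area as |[(-14)·(-14) − (-7)·3] + [(-7)·(-10) − 17·(-14)] + [17·19 − (-5)·(-10)] + [(-5)·3 − (-14)·19]| = 1049, so the area is 1049/2.
Along each edge there are gcd(|Δx|,|Δy|)+1 lattice points, so counting each shared vertex once the boundary has gcd(7,17) + gcd(24,4) + gcd(22,29) + gcd(9,16) = 1+4+1+1 = 7.
Scaling by 3 multiplies the area by 3² = 9 (so the new area is 9441/2) and multiplies the boundary lattice-point count by 3, giving 21.
By Pick's theorem, the interior count of the dilated polygon is 9441/2 − 21/2 + 1 = 4711.

4711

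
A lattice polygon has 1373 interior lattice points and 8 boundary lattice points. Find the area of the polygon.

1376

By Pick's theorem, A = I + B/2 − 1 = 1373 + 8/2 − 1 = 1376.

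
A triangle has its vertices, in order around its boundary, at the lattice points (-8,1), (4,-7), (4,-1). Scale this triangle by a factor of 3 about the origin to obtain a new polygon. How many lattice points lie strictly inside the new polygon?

Using the shoelace formula, 2A = |((-8)·(-7) − 4·1) + (4·(-1) − 4·(-7)) + (4·1 − (-8)·(-1))| = 72, so the area is 36.
Along each edge there are gcd(|Δx|,|Δy|)+1 lattice points, so counting each shared vertex once the boundary has gcd(12,8) + gcd(0,6) + gcd(12,2) = 4+6+2 = 12.
Scaling by 3 multiplies the area by 3² = 9 (so the new area is 324) and multiplies the boundary lattice-point count by 3, giving 36.
By Pick's theorem, the interior count of the dilated polygon is 324 − 36/2 + 1 = 307.

307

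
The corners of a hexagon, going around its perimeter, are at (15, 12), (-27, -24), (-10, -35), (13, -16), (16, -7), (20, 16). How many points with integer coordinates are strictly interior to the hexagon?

By the shoelace formula, twice the signed area is |(15·(-24) − (-27)·12) + ((-27)·(-35) − (-10)·(-24)) + ((-10)·(-16) − 13·(-35)) + (13·(-7) − 16·(-16)) + (16·16 − 20·(-7)) + (20·12 − 15·16)| = 1845, so the area is 1845/2.
Summing gcd(|Δx|,|Δy|) over the edges gives the boundary count: gcd(42,36) + gcd(17,11) + gcd(23,19) + gcd(3,9) + gcd(4,23) + gcd(5,4) = 6+1+1+3+1+1 = 13.
By Pick's theorem A = I + B/2 − 1, so I = 1845/2 − 13/2 + 1 = 917.

917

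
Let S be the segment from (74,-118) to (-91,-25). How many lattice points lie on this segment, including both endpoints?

4

The number of lattice points on a segment between lattice points is gcd(|Δx|,|Δy|) + 1 = gcd(165,93) + 1 = 3 + 1 = 4.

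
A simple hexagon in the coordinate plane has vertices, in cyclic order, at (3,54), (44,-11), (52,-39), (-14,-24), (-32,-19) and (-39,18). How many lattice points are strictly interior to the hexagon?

4656

The shoelace formula gives twice the area as |(3·(-11) − 44·54) + (44·(-39) − 52·(-11)) + (52·(-24) − (-14)·(-39)) + ((-14)·(-19) − (-32)·(-24)) + ((-32)·18 − (-39)·(-19)) + ((-39)·54 − 3·18)| = 9326, so the area is 4663.
Summing gcd(|Δx|,|Δy|) over the edges gives the boundary count: gcd(41,65) + gcd(8,28) + gcd(66,15) + gcd(18,5) + gcd(7,37) + gcd(42,36) = 1+4+3+1+1+6 = 16.
Pick's theorem gives I = A − B/2 + 1 = 4663 − 16/2 + 1 = 4656.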